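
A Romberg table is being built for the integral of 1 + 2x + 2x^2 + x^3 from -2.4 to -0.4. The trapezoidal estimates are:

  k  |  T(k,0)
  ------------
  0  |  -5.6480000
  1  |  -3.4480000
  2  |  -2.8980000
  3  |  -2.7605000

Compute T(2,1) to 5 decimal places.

-2.71467

Richardson extrapolation on the trapezoidal column (denominator 4−1=3):
T(2,1) = -2.8980000 + (-2.8980000 − (-3.4480000))/3 = -2.7146667
(Column j=1 coincides with Simpson's rule on the same nodes.)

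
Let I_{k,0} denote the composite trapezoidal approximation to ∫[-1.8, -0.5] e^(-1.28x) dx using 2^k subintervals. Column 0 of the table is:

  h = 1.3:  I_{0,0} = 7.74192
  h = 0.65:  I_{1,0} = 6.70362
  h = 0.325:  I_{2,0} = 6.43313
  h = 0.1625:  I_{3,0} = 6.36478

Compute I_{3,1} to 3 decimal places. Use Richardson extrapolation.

6.342

Richardson extrapolation on the trapezoidal column (denominator 4−1=3):
I_{3,1} = (4·6.36478 − 6.43313) / 3 = 6.34200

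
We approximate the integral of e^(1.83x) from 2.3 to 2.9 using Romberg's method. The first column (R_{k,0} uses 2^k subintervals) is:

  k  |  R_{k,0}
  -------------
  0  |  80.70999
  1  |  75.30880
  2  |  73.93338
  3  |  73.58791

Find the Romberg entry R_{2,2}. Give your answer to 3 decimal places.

Richardson extrapolation on the trapezoidal column (denominator 4−1=3):
R_{1,1} = (4·75.30880 − 80.70999) / 3 = 73.50840
R_{2,1} = (4·73.93338 − 75.30880) / 3 = 73.47491
R_{2,2} = 73.47491 + (73.47491 − 73.50840)/15 = 73.47268
(Column j=1 coincides with Simpson's rule on the same nodes.)

73.473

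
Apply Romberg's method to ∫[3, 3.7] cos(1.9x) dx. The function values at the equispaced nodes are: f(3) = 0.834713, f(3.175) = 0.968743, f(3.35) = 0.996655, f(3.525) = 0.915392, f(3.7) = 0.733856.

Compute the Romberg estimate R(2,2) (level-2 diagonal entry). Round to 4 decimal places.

0.6474

R(0,0) (trapezoid, 1 panel, h=0.7000): 0.548999
R(1,0) (trapezoid, 2 panels, h=0.3500): 0.623329
R(2,0) (trapezoid, 4 panels, h=0.1750): 0.641388
R(1,1) = 0.623329 + (0.623329 − 0.548999)/3 = 0.648106
R(2,1) = 0.641388 + (0.641388 − 0.623329)/3 = 0.647408
R(2,2) = 0.647408 + (0.647408 − 0.648106)/15 = 0.647361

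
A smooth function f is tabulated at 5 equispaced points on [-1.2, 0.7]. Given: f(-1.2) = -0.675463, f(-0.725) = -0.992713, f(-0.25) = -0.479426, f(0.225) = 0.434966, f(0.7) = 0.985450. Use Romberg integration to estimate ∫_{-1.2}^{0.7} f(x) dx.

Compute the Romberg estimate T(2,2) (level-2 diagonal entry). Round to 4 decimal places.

-0.4524

T(0,0) (trapezoid, 1 panel, h=1.9000): 0.294488
T(1,0) (trapezoid, 2 panels, h=0.9500): -0.308211
T(2,0) (trapezoid, 4 panels, h=0.4750): -0.419035
T(1,1) = -0.308211 + (-0.308211 − 0.294488)/3 = -0.509111
T(2,1) = -0.419035 + (-0.419035 − (-0.308211))/3 = -0.455976
T(2,2) = -0.455976 + (-0.455976 − (-0.509111))/15 = -0.452434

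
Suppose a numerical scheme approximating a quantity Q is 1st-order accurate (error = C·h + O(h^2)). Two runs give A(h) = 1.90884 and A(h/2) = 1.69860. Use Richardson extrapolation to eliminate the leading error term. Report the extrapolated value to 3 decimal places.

Extrapolated value = (2·A(h/2) − A(h)) / (2 − 1)
= (2·1.69860 − 1.90884) / 1
= 1.48836 / 1 = 1.48836

1.488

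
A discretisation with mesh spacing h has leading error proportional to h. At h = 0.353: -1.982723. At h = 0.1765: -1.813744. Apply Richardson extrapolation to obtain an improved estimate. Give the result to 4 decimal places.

The leading error scales as h; refining by a factor of 2 reduces it by 2^1 = 2.
Extrapolated value = (2·A(h/2) − A(h)) / (2 − 1)
= (2·(-1.813744) − (-1.982723)) / 1
= -1.644765 / 1 = -1.644765

-1.6448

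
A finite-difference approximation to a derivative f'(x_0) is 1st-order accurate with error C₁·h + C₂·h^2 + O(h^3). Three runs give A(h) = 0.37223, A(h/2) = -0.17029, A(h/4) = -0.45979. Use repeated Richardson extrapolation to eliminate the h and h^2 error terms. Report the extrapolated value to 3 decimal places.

First eliminate the h term (factor 2^1 = 2):
  B₁ = (2·(-0.17029) − 0.37223)/1 = -0.71281
  B₂ = (2·(-0.45979) − (-0.17029))/1 = -0.74929
Then eliminate the h^2 term (factor 2^2 = 4):
  (4·(-0.74929) − (-0.71281))/3 = -0.76145

-0.761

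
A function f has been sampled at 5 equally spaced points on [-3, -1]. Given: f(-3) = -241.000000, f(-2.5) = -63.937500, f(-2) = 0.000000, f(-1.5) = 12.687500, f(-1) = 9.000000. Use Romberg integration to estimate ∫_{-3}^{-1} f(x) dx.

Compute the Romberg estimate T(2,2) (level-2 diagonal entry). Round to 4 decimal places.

-72.5333

T(0,0) (trapezoid, 1 panel, h=2.0000): -232.000000
T(1,0) (trapezoid, 2 panels, h=1.0000): -116.000000
T(2,0) (trapezoid, 4 panels, h=0.5000): -83.625000
T(1,1) = -116.000000 + (-116.000000 − (-232.000000))/3 = -77.333333
T(2,1) = -83.625000 + (-83.625000 − (-116.000000))/3 = -72.833333
T(2,2) = -72.833333 + (-72.833333 − (-77.333333))/15 = -72.533333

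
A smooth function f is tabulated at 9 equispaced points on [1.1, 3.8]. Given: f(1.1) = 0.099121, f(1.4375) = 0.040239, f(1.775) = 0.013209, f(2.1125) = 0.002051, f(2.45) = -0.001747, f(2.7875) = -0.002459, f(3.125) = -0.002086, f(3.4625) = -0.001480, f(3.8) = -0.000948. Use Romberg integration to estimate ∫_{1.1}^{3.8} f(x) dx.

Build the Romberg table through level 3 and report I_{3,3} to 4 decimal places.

I_{0,0} (trapezoid, 1 panel, h=2.7000): 0.132534
I_{1,0} (trapezoid, 2 panels, h=1.3500): 0.063908
I_{2,0} (trapezoid, 4 panels, h=0.6750): 0.039462
I_{3,0} (trapezoid, 8 panels, h=0.3375): 0.032675
I_{1,1} = 0.063908 + (0.063908 − 0.132534)/3 = 0.041033
I_{2,1} = 0.039462 + (0.039462 − 0.063908)/3 = 0.031313
I_{3,1} = 0.032675 + (0.032675 − 0.039462)/3 = 0.030413
I_{2,2} = 0.031313 + (0.031313 − 0.041033)/15 = 0.030665
I_{3,2} = 0.030413 + (0.030413 − 0.031313)/15 = 0.030353
I_{3,3} = 0.030353 + (0.030353 − 0.030665)/63 = 0.030348

0.0303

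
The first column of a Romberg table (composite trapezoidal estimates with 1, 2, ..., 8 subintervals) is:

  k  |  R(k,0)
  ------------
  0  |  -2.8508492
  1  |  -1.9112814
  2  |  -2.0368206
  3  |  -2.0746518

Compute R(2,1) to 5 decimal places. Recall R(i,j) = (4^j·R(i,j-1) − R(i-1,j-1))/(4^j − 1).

-2.07867

Richardson extrapolation on the trapezoidal column (denominator 4−1=3):
R(2,1) = -2.0368206 + (-2.0368206 − (-1.9112814))/3 = -2.0786670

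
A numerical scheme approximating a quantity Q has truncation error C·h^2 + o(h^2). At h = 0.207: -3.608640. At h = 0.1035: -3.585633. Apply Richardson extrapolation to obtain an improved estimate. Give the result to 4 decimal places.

-3.5780

The leading error scales as h^2; refining by a factor of 2 reduces it by 2^2 = 4.
Extrapolated value = (4·A(h/2) − A(h)) / (4 − 1)
= (4·(-3.585633) − (-3.608640)) / 3
= -10.733892 / 3 = -3.577964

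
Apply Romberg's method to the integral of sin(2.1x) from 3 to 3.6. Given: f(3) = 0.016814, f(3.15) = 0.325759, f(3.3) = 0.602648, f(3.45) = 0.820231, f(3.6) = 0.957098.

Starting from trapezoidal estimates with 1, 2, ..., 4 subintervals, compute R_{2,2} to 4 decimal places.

0.3381

R_{0,0} (trapezoid, 1 panel, h=0.6000): 0.292174
R_{1,0} (trapezoid, 2 panels, h=0.3000): 0.326881
R_{2,0} (trapezoid, 4 panels, h=0.1500): 0.335339
R_{1,1} = 0.326881 + (0.326881 − 0.292174)/3 = 0.338450
R_{2,1} = 0.335339 + (0.335339 − 0.326881)/3 = 0.338158
R_{2,2} = 0.338158 + (0.338158 − 0.338450)/15 = 0.338139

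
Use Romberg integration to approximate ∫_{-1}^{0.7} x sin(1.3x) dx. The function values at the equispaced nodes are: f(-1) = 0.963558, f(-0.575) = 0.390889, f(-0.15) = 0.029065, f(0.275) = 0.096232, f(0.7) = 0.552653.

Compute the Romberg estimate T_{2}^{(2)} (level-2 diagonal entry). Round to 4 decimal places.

T_{0}^{(0)} (trapezoid, 1 panel, h=1.7000): 1.288779
T_{1}^{(0)} (trapezoid, 2 panels, h=0.8500): 0.669095
T_{2}^{(0)} (trapezoid, 4 panels, h=0.4250): 0.541574
T_{1}^{(1)} = 0.669095 + (0.669095 − 1.288779)/3 = 0.462534
T_{2}^{(1)} = 0.541574 + (0.541574 − 0.669095)/3 = 0.499067
T_{2}^{(2)} = 0.499067 + (0.499067 − 0.462534)/15 = 0.501503

0.5015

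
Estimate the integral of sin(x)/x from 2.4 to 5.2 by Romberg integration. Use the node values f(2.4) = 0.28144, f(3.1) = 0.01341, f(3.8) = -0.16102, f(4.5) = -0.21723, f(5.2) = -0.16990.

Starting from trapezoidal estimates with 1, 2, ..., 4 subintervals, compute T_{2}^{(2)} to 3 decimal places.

T_{0}^{(0)} (trapezoid, 1 panel, h=2.8000): 0.15616
T_{1}^{(0)} (trapezoid, 2 panels, h=1.4000): -0.14735
T_{2}^{(0)} (trapezoid, 4 panels, h=0.7000): -0.21635
T_{1}^{(1)} = -0.14735 + (-0.14735 − 0.15616)/3 = -0.24852
T_{2}^{(1)} = -0.21635 + (-0.21635 − (-0.14735))/3 = -0.23935
T_{2}^{(2)} = -0.23935 + (-0.23935 − (-0.24852))/15 = -0.23874

-0.239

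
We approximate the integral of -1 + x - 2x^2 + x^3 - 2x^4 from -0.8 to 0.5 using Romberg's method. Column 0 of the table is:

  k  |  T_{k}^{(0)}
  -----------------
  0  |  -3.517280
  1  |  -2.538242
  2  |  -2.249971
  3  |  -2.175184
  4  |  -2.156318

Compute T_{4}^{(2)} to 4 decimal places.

Richardson extrapolation on the trapezoidal column (denominator 4−1=3):
T_{3}^{(1)} = (4·(-2.175184) − (-2.249971)) / 3 = -2.150255
T_{4}^{(1)} = (4·(-2.156318) − (-2.175184)) / 3 = -2.150029
T_{4}^{(2)} = -2.150029 + (-2.150029 − (-2.150255))/15 = -2.150014

-2.1500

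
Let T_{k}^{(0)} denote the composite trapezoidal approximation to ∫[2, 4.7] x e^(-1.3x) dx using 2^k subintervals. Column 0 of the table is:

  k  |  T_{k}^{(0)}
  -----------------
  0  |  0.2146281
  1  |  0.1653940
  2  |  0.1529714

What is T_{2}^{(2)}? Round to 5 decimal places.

0.14882

Richardson extrapolation on the trapezoidal column (denominator 4−1=3):
T_{1}^{(1)} = (4·0.1653940 − 0.2146281) / 3 = 0.1489826
T_{2}^{(1)} = (4·0.1529714 − 0.1653940) / 3 = 0.1488305
T_{2}^{(2)} = (16·0.1488305 − 0.1489826) / 15 = 0.1488204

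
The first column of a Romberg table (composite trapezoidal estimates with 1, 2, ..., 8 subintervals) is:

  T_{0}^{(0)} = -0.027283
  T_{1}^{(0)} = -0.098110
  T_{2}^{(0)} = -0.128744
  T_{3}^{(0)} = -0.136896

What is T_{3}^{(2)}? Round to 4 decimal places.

-0.1397

T_{2}^{(1)} = -0.128744 + (-0.128744 − (-0.098110))/3 = -0.138955
T_{3}^{(1)} = -0.136896 + (-0.136896 − (-0.128744))/3 = -0.139613
T_{3}^{(2)} = (16·(-0.139613) − (-0.138955)) / 15 = -0.139657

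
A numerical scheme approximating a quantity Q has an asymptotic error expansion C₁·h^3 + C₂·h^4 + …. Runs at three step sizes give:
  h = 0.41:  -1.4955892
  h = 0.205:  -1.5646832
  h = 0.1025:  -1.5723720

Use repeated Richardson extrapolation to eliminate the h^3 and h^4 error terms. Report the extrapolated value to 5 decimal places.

-1.57340

First eliminate the h^3 term (factor 2^3 = 8):
  B₁ = (8·(-1.5646832) − (-1.4955892))/7 = -1.5745538
  B₂ = (8·(-1.5723720) − (-1.5646832))/7 = -1.5734704
Then eliminate the h^4 term (factor 2^4 = 16):
  (16·(-1.5734704) − (-1.5745538))/15 = -1.5733982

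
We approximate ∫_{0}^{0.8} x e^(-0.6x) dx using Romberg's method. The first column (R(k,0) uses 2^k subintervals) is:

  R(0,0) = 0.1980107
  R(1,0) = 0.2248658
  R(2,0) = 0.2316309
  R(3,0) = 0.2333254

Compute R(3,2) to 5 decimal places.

Richardson extrapolation on the trapezoidal column (denominator 4−1=3):
R(2,1) = (4·0.2316309 − 0.2248658) / 3 = 0.2338859
R(3,1) = (4·0.2333254 − 0.2316309) / 3 = 0.2338902
R(3,2) = (16·0.2338902 − 0.2338859) / 15 = 0.2338905

0.23389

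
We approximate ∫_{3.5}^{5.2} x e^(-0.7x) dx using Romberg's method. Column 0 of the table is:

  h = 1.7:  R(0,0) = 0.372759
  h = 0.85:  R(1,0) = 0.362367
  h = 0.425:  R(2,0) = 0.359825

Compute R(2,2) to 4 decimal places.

0.3590

Richardson extrapolation on the trapezoidal column (denominator 4−1=3):
R(1,1) = 0.362367 + (0.362367 − 0.372759)/3 = 0.358903
R(2,1) = 0.359825 + (0.359825 − 0.362367)/3 = 0.358978
R(2,2) = 0.358978 + (0.358978 − 0.358903)/15 = 0.358983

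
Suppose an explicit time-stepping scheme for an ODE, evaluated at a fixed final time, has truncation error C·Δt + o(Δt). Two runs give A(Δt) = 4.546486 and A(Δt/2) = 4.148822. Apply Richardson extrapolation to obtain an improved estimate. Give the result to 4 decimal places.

The leading error scales as Δt; refining by a factor of 2 reduces it by 2^1 = 2.
Extrapolated value = (2·A(Δt/2) − A(Δt)) / (2 − 1)
= (2·4.148822 − 4.546486) / 1
= 3.751158 / 1 = 3.751158

3.7512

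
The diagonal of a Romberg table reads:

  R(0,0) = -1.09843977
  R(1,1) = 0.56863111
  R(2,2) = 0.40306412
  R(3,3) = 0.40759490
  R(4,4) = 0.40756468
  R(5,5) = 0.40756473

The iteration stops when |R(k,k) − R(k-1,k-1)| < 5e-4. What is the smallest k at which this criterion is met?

k = 4

|R(1,1) − R(0,0)| = 1.66707088 ≥ 5e-4
|R(2,2) − R(1,1)| = 0.16556699 ≥ 5e-4
|R(3,3) − R(2,2)| = 0.00453078 ≥ 5e-4
|R(4,4) − R(3,3)| = 0.00003022 < 5e-4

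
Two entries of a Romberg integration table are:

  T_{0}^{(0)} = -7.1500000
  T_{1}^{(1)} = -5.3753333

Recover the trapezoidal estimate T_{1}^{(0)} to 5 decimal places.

-5.81900

From T_{1}^{(1)} = (4·T_{1}^{(0)} − T_{0}^{(0)})/3, solve for T_{1}^{(0)}:
4·T_{1}^{(0)} = 3·(-5.3753333) + (-7.1500000) = -23.2759999
T_{1}^{(0)} = -5.8190000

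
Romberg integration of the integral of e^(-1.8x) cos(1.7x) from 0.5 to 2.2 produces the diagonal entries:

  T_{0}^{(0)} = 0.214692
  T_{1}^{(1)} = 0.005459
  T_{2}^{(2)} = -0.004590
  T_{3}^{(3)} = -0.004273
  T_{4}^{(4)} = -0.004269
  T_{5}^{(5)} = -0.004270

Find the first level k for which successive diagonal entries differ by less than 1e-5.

|T_{1}^{(1)} − T_{0}^{(0)}| = 0.209233 ≥ 1e-5
|T_{2}^{(2)} − T_{1}^{(1)}| = 0.010049 ≥ 1e-5
|T_{3}^{(3)} − T_{2}^{(2)}| = 0.000317 ≥ 1e-5
|T_{4}^{(4)} − T_{3}^{(3)}| = 0.000004 < 1e-5

k = 4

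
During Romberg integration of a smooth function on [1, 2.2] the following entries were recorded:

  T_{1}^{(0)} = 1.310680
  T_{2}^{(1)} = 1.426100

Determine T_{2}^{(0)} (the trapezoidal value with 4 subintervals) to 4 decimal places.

From T_{2}^{(1)} = (4·T_{2}^{(0)} − T_{1}^{(0)})/3, solve for T_{2}^{(0)}:
4·T_{2}^{(0)} = 3·1.426100 + 1.310680 = 5.588980
T_{2}^{(0)} = 1.397245

1.3972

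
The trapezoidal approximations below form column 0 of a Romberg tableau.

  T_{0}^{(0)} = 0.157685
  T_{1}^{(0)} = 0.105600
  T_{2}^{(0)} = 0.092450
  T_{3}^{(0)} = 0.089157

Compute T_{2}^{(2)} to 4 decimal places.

Richardson extrapolation on the trapezoidal column (denominator 4−1=3):
T_{1}^{(1)} = 0.105600 + (0.105600 − 0.157685)/3 = 0.088238
T_{2}^{(1)} = (4·0.092450 − 0.105600) / 3 = 0.088067
T_{2}^{(2)} = 0.088067 + (0.088067 − 0.088238)/15 = 0.088056
(Column j=1 coincides with Simpson's rule on the same nodes.)

0.0881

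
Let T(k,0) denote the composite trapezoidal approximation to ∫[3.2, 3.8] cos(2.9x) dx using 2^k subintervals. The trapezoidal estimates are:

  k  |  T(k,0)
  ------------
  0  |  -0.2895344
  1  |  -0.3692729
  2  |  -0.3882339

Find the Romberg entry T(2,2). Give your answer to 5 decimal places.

-0.39447

T(1,1) = (4·(-0.3692729) − (-0.2895344)) / 3 = -0.3958524
T(2,1) = -0.3882339 + (-0.3882339 − (-0.3692729))/3 = -0.3945542
T(2,2) = -0.3945542 + (-0.3945542 − (-0.3958524))/15 = -0.3944677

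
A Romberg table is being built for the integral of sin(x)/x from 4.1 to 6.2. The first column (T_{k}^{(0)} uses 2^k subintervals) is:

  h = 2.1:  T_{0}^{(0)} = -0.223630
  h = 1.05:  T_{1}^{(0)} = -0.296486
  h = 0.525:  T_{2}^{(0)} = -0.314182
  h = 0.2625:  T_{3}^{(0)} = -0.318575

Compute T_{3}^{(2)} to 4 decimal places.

T_{2}^{(1)} = (4·(-0.314182) − (-0.296486)) / 3 = -0.320081
T_{3}^{(1)} = -0.318575 + (-0.318575 − (-0.314182))/3 = -0.320039
T_{3}^{(2)} = -0.320039 + (-0.320039 − (-0.320081))/15 = -0.320036
(Column j=1 coincides with Simpson's rule on the same nodes.)

-0.3200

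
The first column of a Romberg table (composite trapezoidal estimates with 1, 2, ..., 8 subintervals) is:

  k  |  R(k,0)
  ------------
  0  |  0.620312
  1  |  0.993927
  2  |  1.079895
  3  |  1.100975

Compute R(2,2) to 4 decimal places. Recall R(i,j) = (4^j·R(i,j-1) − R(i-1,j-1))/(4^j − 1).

1.1079

Richardson extrapolation on the trapezoidal column (denominator 4−1=3):
R(1,1) = 0.993927 + (0.993927 − 0.620312)/3 = 1.118465
R(2,1) = (4·1.079895 − 0.993927) / 3 = 1.108551
R(2,2) = (16·1.108551 − 1.118465) / 15 = 1.107890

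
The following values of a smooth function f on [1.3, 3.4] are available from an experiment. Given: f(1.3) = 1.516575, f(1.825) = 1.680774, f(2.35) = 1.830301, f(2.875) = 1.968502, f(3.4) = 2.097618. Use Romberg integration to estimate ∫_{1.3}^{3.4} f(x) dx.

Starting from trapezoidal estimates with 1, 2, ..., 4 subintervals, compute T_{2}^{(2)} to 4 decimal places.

T_{0}^{(0)} (trapezoid, 1 panel, h=2.1000): 3.794903
T_{1}^{(0)} (trapezoid, 2 panels, h=1.0500): 3.819267
T_{2}^{(0)} (trapezoid, 4 panels, h=0.5250): 3.825504
T_{1}^{(1)} = 3.819267 + (3.819267 − 3.794903)/3 = 3.827388
T_{2}^{(1)} = 3.825504 + (3.825504 − 3.819267)/3 = 3.827583
T_{2}^{(2)} = 3.827583 + (3.827583 − 3.827388)/15 = 3.827596

3.8276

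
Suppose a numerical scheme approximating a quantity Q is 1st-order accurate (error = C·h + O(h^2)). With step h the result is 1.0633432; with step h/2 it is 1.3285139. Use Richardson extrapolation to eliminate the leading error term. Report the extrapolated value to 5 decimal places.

1.59368

Extrapolated value = (2·A(h/2) − A(h)) / (2 − 1)
= (2·1.3285139 − 1.0633432) / 1
= 1.5936846 / 1 = 1.5936846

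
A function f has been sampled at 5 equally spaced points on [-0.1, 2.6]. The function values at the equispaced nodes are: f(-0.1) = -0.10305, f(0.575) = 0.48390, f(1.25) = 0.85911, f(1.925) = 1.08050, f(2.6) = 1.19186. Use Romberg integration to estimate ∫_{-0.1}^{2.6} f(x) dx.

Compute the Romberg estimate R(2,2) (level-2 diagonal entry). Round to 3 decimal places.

2.040

R(0,0) (trapezoid, 1 panel, h=2.7000): 1.46989
R(1,0) (trapezoid, 2 panels, h=1.3500): 1.89475
R(2,0) (trapezoid, 4 panels, h=0.6750): 2.00334
R(1,1) = 1.89475 + (1.89475 − 1.46989)/3 = 2.03637
R(2,1) = 2.00334 + (2.00334 − 1.89475)/3 = 2.03954
R(2,2) = 2.03954 + (2.03954 − 2.03637)/15 = 2.03975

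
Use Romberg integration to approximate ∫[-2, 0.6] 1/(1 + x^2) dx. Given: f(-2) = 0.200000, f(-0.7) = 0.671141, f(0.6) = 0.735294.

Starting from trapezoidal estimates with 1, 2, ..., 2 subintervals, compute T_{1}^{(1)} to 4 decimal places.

T_{0}^{(0)} (trapezoid, 1 panel, h=2.6000): 1.215882
T_{1}^{(0)} (trapezoid, 2 panels, h=1.3000): 1.480424
T_{1}^{(1)} = 1.480424 + (1.480424 − 1.215882)/3 = 1.568605

1.5686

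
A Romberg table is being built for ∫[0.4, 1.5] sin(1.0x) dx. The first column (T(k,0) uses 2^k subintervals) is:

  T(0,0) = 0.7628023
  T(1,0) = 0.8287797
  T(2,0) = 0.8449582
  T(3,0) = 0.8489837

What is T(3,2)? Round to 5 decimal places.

T(2,1) = 0.8449582 + (0.8449582 − 0.8287797)/3 = 0.8503510
T(3,1) = (4·0.8489837 − 0.8449582) / 3 = 0.8503255
T(3,2) = (16·0.8503255 − 0.8503510) / 15 = 0.8503238

0.85032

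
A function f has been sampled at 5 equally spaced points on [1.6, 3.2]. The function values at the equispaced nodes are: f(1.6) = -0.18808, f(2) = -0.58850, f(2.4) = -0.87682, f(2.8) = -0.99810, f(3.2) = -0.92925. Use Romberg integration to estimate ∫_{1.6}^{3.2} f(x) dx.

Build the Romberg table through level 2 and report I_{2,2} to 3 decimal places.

-1.229

I_{0,0} (trapezoid, 1 panel, h=1.6000): -0.89386
I_{1,0} (trapezoid, 2 panels, h=0.8000): -1.14839
I_{2,0} (trapezoid, 4 panels, h=0.4000): -1.20883
I_{1,1} = -1.14839 + (-1.14839 − (-0.89386))/3 = -1.23323
I_{2,1} = -1.20883 + (-1.20883 − (-1.14839))/3 = -1.22898
I_{2,2} = -1.22898 + (-1.22898 − (-1.23323))/15 = -1.22870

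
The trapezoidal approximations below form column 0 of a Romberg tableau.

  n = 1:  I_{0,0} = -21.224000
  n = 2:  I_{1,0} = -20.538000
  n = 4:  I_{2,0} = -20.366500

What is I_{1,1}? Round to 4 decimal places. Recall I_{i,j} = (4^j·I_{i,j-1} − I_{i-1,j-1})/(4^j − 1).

-20.3093

Richardson extrapolation on the trapezoidal column (denominator 4−1=3):
I_{1,1} = (4·(-20.538000) − (-21.224000)) / 3 = -20.309333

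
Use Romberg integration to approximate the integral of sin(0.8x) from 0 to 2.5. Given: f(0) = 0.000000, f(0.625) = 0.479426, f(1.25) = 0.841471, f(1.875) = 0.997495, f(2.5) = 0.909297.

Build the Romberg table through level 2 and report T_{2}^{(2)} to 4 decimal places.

1.7701

T_{0}^{(0)} (trapezoid, 1 panel, h=2.5000): 1.136621
T_{1}^{(0)} (trapezoid, 2 panels, h=1.2500): 1.620149
T_{2}^{(0)} (trapezoid, 4 panels, h=0.6250): 1.733150
T_{1}^{(1)} = 1.620149 + (1.620149 − 1.136621)/3 = 1.781325
T_{2}^{(1)} = 1.733150 + (1.733150 − 1.620149)/3 = 1.770817
T_{2}^{(2)} = 1.770817 + (1.770817 − 1.781325)/15 = 1.770116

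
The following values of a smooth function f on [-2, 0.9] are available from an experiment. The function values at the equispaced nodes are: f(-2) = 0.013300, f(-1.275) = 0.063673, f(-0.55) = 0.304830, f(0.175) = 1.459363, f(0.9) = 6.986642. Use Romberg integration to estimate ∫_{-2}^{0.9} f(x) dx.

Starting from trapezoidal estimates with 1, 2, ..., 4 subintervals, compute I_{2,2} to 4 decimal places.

3.2672

I_{0,0} (trapezoid, 1 panel, h=2.9000): 10.149916
I_{1,0} (trapezoid, 2 panels, h=1.4500): 5.516961
I_{2,0} (trapezoid, 4 panels, h=0.7250): 3.862682
I_{1,1} = 5.516961 + (5.516961 − 10.149916)/3 = 3.972643
I_{2,1} = 3.862682 + (3.862682 − 5.516961)/3 = 3.311256
I_{2,2} = 3.311256 + (3.311256 − 3.972643)/15 = 3.267164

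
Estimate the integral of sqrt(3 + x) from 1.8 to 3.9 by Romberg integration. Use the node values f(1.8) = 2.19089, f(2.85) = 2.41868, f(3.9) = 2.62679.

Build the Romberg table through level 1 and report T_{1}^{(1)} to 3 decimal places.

T_{0}^{(0)} (trapezoid, 1 panel, h=2.1000): 5.05856
T_{1}^{(0)} (trapezoid, 2 panels, h=1.0500): 5.06890
T_{1}^{(1)} = 5.06890 + (5.06890 − 5.05856)/3 = 5.07235

5.072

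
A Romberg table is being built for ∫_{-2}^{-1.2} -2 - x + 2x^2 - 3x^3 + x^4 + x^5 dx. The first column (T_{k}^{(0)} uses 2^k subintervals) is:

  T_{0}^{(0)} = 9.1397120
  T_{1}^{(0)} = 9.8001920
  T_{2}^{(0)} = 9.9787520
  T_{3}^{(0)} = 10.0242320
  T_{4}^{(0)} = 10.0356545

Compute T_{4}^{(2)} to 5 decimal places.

T_{3}^{(1)} = (4·10.0242320 − 9.9787520) / 3 = 10.0393920
T_{4}^{(1)} = 10.0356545 + (10.0356545 − 10.0242320)/3 = 10.0394620
T_{4}^{(2)} = (16·10.0394620 − 10.0393920) / 15 = 10.0394667

10.03947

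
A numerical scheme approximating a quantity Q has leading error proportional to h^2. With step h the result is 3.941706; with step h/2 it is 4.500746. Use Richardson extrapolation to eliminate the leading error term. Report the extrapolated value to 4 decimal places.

The leading error scales as h^2; refining by a factor of 2 reduces it by 2^2 = 4.
Extrapolated value = (4·A(h/2) − A(h)) / (4 − 1)
= (4·4.500746 − 3.941706) / 3
= 14.061278 / 3 = 4.687093

4.6871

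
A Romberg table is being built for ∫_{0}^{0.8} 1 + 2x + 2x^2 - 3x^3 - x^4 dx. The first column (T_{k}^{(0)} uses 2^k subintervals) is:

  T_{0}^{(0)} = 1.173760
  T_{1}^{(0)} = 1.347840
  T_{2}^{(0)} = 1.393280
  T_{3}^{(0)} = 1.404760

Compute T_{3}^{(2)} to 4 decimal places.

1.4086

T_{2}^{(1)} = (4·1.393280 − 1.347840) / 3 = 1.408427
T_{3}^{(1)} = 1.404760 + (1.404760 − 1.393280)/3 = 1.408587
T_{3}^{(2)} = 1.408587 + (1.408587 − 1.408427)/15 = 1.408598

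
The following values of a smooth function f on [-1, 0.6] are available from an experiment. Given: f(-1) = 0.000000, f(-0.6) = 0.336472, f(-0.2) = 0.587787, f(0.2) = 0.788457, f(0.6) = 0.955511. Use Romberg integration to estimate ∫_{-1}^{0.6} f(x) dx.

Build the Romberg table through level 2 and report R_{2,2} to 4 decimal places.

0.8843

R_{0,0} (trapezoid, 1 panel, h=1.6000): 0.764409
R_{1,0} (trapezoid, 2 panels, h=0.8000): 0.852434
R_{2,0} (trapezoid, 4 panels, h=0.4000): 0.876189
R_{1,1} = 0.852434 + (0.852434 − 0.764409)/3 = 0.881776
R_{2,1} = 0.876189 + (0.876189 − 0.852434)/3 = 0.884107
R_{2,2} = 0.884107 + (0.884107 − 0.881776)/15 = 0.884262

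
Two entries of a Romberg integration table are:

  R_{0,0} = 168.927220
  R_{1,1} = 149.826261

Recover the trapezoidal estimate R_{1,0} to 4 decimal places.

From R_{1,1} = (4·R_{1,0} − R_{0,0})/3, solve for R_{1,0}:
4·R_{1,0} = 3·149.826261 + 168.927220 = 618.406003
R_{1,0} = 154.601501

154.6015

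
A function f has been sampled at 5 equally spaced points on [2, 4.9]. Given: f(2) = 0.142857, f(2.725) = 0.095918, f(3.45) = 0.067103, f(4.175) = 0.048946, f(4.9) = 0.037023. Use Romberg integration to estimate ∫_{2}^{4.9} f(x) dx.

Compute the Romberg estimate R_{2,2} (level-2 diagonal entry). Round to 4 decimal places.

R_{0,0} (trapezoid, 1 panel, h=2.9000): 0.260826
R_{1,0} (trapezoid, 2 panels, h=1.4500): 0.227712
R_{2,0} (trapezoid, 4 panels, h=0.7250): 0.218883
R_{1,1} = 0.227712 + (0.227712 − 0.260826)/3 = 0.216674
R_{2,1} = 0.218883 + (0.218883 − 0.227712)/3 = 0.215940
R_{2,2} = 0.215940 + (0.215940 − 0.216674)/15 = 0.215891

0.2159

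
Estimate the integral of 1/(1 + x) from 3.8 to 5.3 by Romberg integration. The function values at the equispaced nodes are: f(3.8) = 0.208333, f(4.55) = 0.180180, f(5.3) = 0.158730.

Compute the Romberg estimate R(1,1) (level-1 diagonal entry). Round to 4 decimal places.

R(0,0) (trapezoid, 1 panel, h=1.5000): 0.275297
R(1,0) (trapezoid, 2 panels, h=0.7500): 0.272784
R(1,1) = 0.272784 + (0.272784 − 0.275297)/3 = 0.271946

0.2719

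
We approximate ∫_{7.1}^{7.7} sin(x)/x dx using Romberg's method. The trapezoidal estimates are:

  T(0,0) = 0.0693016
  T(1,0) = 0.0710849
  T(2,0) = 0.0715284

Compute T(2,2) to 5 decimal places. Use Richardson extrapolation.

T(1,1) = 0.0710849 + (0.0710849 − 0.0693016)/3 = 0.0716793
T(2,1) = 0.0715284 + (0.0715284 − 0.0710849)/3 = 0.0716762
T(2,2) = (16·0.0716762 − 0.0716793) / 15 = 0.0716760

0.07168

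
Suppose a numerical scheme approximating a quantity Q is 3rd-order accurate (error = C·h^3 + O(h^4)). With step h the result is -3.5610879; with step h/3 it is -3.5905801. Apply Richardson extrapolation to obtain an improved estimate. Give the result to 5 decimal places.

-3.59171

The leading error scales as h^3; refining by a factor of 3 reduces it by 3^3 = 27.
Extrapolated value = (27·A(h/3) − A(h)) / (27 − 1)
= (27·(-3.5905801) − (-3.5610879)) / 26
= -93.3845748 / 26 = -3.5917144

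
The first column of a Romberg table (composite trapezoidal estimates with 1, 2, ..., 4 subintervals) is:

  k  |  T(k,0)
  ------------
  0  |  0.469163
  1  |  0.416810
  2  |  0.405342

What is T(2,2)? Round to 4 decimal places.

T(1,1) = 0.416810 + (0.416810 − 0.469163)/3 = 0.399359
T(2,1) = 0.405342 + (0.405342 − 0.416810)/3 = 0.401519
T(2,2) = (16·0.401519 − 0.399359) / 15 = 0.401663

0.4017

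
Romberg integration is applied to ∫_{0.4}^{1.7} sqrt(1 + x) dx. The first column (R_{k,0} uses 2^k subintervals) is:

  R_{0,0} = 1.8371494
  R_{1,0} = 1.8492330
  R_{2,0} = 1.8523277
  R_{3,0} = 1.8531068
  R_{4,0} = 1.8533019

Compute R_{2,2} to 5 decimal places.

Richardson extrapolation on the trapezoidal column (denominator 4−1=3):
R_{1,1} = 1.8492330 + (1.8492330 − 1.8371494)/3 = 1.8532609
R_{2,1} = 1.8523277 + (1.8523277 − 1.8492330)/3 = 1.8533593
R_{2,2} = 1.8533593 + (1.8533593 − 1.8532609)/15 = 1.8533659

1.85337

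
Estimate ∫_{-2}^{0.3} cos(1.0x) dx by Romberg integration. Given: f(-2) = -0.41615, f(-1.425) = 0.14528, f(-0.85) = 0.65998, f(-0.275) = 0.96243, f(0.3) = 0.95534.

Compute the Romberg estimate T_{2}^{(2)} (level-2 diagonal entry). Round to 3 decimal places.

T_{0}^{(0)} (trapezoid, 1 panel, h=2.3000): 0.62007
T_{1}^{(0)} (trapezoid, 2 panels, h=1.1500): 1.06901
T_{2}^{(0)} (trapezoid, 4 panels, h=0.5750): 1.17144
T_{1}^{(1)} = 1.06901 + (1.06901 − 0.62007)/3 = 1.21866
T_{2}^{(1)} = 1.17144 + (1.17144 − 1.06901)/3 = 1.20558
T_{2}^{(2)} = 1.20558 + (1.20558 − 1.21866)/15 = 1.20471

1.205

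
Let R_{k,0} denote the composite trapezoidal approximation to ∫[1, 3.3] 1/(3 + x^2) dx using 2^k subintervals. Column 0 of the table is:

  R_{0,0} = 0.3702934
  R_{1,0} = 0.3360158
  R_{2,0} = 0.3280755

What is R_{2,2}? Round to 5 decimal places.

0.32548

Richardson extrapolation on the trapezoidal column (denominator 4−1=3):
R_{1,1} = 0.3360158 + (0.3360158 − 0.3702934)/3 = 0.3245899
R_{2,1} = (4·0.3280755 − 0.3360158) / 3 = 0.3254287
R_{2,2} = (16·0.3254287 − 0.3245899) / 15 = 0.3254846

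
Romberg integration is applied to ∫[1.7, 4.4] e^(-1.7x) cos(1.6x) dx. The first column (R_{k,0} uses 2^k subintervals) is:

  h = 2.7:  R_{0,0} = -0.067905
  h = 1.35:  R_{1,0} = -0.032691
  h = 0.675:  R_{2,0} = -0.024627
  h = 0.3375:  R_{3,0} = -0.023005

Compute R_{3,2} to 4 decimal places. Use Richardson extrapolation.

Richardson extrapolation on the trapezoidal column (denominator 4−1=3):
R_{2,1} = (4·(-0.024627) − (-0.032691)) / 3 = -0.021939
R_{3,1} = (4·(-0.023005) − (-0.024627)) / 3 = -0.022464
R_{3,2} = -0.022464 + (-0.022464 − (-0.021939))/15 = -0.022499

-0.0225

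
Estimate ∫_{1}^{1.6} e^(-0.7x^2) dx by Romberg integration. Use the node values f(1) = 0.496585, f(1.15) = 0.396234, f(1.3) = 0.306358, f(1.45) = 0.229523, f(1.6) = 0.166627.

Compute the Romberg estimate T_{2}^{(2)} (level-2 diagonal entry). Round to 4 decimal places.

0.1890

T_{0}^{(0)} (trapezoid, 1 panel, h=0.6000): 0.198964
T_{1}^{(0)} (trapezoid, 2 panels, h=0.3000): 0.191389
T_{2}^{(0)} (trapezoid, 4 panels, h=0.1500): 0.189558
T_{1}^{(1)} = 0.191389 + (0.191389 − 0.198964)/3 = 0.188864
T_{2}^{(1)} = 0.189558 + (0.189558 − 0.191389)/3 = 0.188948
T_{2}^{(2)} = 0.188948 + (0.188948 − 0.188864)/15 = 0.188954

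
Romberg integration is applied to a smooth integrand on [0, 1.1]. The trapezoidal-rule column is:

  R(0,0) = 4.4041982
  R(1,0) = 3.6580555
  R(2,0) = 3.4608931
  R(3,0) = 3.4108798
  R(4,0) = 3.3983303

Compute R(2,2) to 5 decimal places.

Richardson extrapolation on the trapezoidal column (denominator 4−1=3):
R(1,1) = 3.6580555 + (3.6580555 − 4.4041982)/3 = 3.4093413
R(2,1) = 3.4608931 + (3.4608931 − 3.6580555)/3 = 3.3951723
R(2,2) = 3.3951723 + (3.3951723 − 3.4093413)/15 = 3.3942277

3.39423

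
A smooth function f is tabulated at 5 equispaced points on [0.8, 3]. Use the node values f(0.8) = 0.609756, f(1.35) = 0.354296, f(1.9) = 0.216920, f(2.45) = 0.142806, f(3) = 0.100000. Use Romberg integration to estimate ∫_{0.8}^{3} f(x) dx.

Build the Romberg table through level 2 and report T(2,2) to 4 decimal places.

0.5739

T(0,0) (trapezoid, 1 panel, h=2.2000): 0.780732
T(1,0) (trapezoid, 2 panels, h=1.1000): 0.628978
T(2,0) (trapezoid, 4 panels, h=0.5500): 0.587895
T(1,1) = 0.628978 + (0.628978 − 0.780732)/3 = 0.578393
T(2,1) = 0.587895 + (0.587895 − 0.628978)/3 = 0.574201
T(2,2) = 0.574201 + (0.574201 − 0.578393)/15 = 0.573922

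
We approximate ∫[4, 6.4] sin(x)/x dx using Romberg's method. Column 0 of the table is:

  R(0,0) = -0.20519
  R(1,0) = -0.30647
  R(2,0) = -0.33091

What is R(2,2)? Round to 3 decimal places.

Richardson extrapolation on the trapezoidal column (denominator 4−1=3):
R(1,1) = -0.30647 + (-0.30647 − (-0.20519))/3 = -0.34023
R(2,1) = (4·(-0.33091) − (-0.30647)) / 3 = -0.33906
R(2,2) = -0.33906 + (-0.33906 − (-0.34023))/15 = -0.33898
(Column j=1 coincides with Simpson's rule on the same nodes.)

-0.339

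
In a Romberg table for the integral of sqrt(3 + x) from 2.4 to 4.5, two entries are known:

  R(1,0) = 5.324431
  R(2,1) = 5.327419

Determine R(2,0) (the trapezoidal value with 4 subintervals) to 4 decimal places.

5.3267

From R(2,1) = (4·R(2,0) − R(1,0))/3, solve for R(2,0):
4·R(2,0) = 3·5.327419 + 5.324431 = 21.306688
R(2,0) = 5.326672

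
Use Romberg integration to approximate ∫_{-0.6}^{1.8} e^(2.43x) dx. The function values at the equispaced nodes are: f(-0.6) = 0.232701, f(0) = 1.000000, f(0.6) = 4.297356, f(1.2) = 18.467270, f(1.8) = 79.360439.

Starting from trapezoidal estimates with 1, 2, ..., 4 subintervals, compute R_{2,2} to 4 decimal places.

32.8446

R_{0,0} (trapezoid, 1 panel, h=2.4000): 95.511768
R_{1,0} (trapezoid, 2 panels, h=1.2000): 52.912711
R_{2,0} (trapezoid, 4 panels, h=0.6000): 38.136718
R_{1,1} = 52.912711 + (52.912711 − 95.511768)/3 = 38.713025
R_{2,1} = 38.136718 + (38.136718 − 52.912711)/3 = 33.211387
R_{2,2} = 33.211387 + (33.211387 − 38.713025)/15 = 32.844611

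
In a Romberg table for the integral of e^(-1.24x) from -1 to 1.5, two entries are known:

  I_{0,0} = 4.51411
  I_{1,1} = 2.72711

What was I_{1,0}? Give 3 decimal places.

3.174

From I_{1,1} = (4·I_{1,0} − I_{0,0})/3, solve for I_{1,0}:
4·I_{1,0} = 3·2.72711 + 4.51411 = 12.69544
I_{1,0} = 3.17386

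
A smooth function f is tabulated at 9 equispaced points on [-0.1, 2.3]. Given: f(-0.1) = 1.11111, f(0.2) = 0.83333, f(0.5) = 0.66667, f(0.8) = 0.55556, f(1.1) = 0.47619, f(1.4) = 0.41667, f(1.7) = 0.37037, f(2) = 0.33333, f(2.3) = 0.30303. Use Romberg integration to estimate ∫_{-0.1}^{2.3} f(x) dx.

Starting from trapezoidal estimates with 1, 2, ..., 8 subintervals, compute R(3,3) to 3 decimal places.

1.299

R(0,0) (trapezoid, 1 panel, h=2.4000): 1.69697
R(1,0) (trapezoid, 2 panels, h=1.2000): 1.41991
R(2,0) (trapezoid, 4 panels, h=0.6000): 1.33218
R(3,0) (trapezoid, 8 panels, h=0.3000): 1.30776
R(1,1) = 1.41991 + (1.41991 − 1.69697)/3 = 1.32756
R(2,1) = 1.33218 + (1.33218 − 1.41991)/3 = 1.30294
R(3,1) = 1.30776 + (1.30776 − 1.33218)/3 = 1.29962
R(2,2) = 1.30294 + (1.30294 − 1.32756)/15 = 1.30130
R(3,2) = 1.29962 + (1.29962 − 1.30294)/15 = 1.29940
R(3,3) = 1.29940 + (1.29940 − 1.30130)/63 = 1.29937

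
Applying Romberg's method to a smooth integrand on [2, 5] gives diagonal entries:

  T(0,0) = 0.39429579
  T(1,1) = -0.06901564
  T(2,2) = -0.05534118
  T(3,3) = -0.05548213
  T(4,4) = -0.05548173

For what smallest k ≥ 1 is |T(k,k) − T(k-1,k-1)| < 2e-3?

|T(1,1) − T(0,0)| = 0.46331143 ≥ 2e-3
|T(2,2) − T(1,1)| = 0.01367446 ≥ 2e-3
|T(3,3) − T(2,2)| = 0.00014095 < 2e-3

k = 3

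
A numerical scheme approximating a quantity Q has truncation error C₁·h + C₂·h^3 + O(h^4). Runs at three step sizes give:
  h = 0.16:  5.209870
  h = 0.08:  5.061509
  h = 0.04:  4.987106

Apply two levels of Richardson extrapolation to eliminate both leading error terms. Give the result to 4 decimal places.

First eliminate the h term (factor 2^1 = 2):
  B₁ = (2·5.061509 − 5.209870)/1 = 4.913148
  B₂ = (2·4.987106 − 5.061509)/1 = 4.912703
Then eliminate the h^3 term (factor 2^3 = 8):
  (8·4.912703 − 4.913148)/7 = 4.912639

4.9126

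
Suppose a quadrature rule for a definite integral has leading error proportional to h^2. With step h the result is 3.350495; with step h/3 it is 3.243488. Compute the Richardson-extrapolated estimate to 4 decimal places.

3.2301

The leading error scales as h^2; refining by a factor of 3 reduces it by 3^2 = 9.
Extrapolated value = (9·A(h/3) − A(h)) / (9 − 1)
= (9·3.243488 − 3.350495) / 8
= 25.840897 / 8 = 3.230112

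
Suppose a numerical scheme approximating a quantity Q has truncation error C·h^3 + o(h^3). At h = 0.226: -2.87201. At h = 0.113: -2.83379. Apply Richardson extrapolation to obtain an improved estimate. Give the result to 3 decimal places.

The leading error scales as h^3; refining by a factor of 2 reduces it by 2^3 = 8.
Extrapolated value = (8·A(h/2) − A(h)) / (8 − 1)
= (8·(-2.83379) − (-2.87201)) / 7
= -19.79831 / 7 = -2.82833

-2.828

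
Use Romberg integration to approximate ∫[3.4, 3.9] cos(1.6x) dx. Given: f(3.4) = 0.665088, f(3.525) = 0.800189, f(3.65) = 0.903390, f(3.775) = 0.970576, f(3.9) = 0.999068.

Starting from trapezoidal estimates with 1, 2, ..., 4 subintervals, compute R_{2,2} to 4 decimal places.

0.4397

R_{0,0} (trapezoid, 1 panel, h=0.5000): 0.416039
R_{1,0} (trapezoid, 2 panels, h=0.2500): 0.433867
R_{2,0} (trapezoid, 4 panels, h=0.1250): 0.438279
R_{1,1} = 0.433867 + (0.433867 − 0.416039)/3 = 0.439810
R_{2,1} = 0.438279 + (0.438279 − 0.433867)/3 = 0.439750
R_{2,2} = 0.439750 + (0.439750 − 0.439810)/15 = 0.439746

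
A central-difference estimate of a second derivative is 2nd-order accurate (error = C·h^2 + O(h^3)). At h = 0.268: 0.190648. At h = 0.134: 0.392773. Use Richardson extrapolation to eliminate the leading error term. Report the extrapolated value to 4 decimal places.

0.4601

Extrapolated value = (4·A(h/2) − A(h)) / (4 − 1)
= (4·0.392773 − 0.190648) / 3
= 1.380444 / 3 = 0.460148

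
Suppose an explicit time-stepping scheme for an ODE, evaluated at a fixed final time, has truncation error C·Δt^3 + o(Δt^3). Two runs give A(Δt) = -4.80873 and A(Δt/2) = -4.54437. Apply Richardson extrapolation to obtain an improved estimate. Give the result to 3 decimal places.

-4.507

The leading error scales as Δt^3; refining by a factor of 2 reduces it by 2^3 = 8.
Extrapolated value = (8·A(Δt/2) − A(Δt)) / (8 − 1)
= (8·(-4.54437) − (-4.80873)) / 7
= -31.54623 / 7 = -4.50660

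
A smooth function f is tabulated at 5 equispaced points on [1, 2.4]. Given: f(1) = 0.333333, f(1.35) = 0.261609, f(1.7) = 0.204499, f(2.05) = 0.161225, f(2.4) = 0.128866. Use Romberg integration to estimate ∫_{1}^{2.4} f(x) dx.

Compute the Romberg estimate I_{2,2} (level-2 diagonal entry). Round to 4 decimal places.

I_{0,0} (trapezoid, 1 panel, h=1.4000): 0.323539
I_{1,0} (trapezoid, 2 panels, h=0.7000): 0.304919
I_{2,0} (trapezoid, 4 panels, h=0.3500): 0.300451
I_{1,1} = 0.304919 + (0.304919 − 0.323539)/3 = 0.298712
I_{2,1} = 0.300451 + (0.300451 − 0.304919)/3 = 0.298962
I_{2,2} = 0.298962 + (0.298962 − 0.298712)/15 = 0.298979

0.2990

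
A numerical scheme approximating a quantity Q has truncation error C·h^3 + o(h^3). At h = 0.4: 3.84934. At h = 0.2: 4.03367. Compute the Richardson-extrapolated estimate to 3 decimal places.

Extrapolated value = (8·A(h/2) − A(h)) / (8 − 1)
= (8·4.03367 − 3.84934) / 7
= 28.42002 / 7 = 4.06000

4.060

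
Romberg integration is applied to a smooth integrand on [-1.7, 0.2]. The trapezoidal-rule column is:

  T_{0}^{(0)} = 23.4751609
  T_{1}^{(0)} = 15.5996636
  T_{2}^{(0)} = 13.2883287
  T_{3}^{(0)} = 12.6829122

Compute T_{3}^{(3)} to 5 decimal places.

T_{1}^{(1)} = (4·15.5996636 − 23.4751609) / 3 = 12.9744978
T_{2}^{(1)} = (4·13.2883287 − 15.5996636) / 3 = 12.5178837
T_{3}^{(1)} = 12.6829122 + (12.6829122 − 13.2883287)/3 = 12.4811067
T_{2}^{(2)} = (16·12.5178837 − 12.9744978) / 15 = 12.4874428
T_{3}^{(2)} = (16·12.4811067 − 12.5178837) / 15 = 12.4786549
T_{3}^{(3)} = (64·12.4786549 − 12.4874428) / 63 = 12.4785154
(Column j=1 coincides with Simpson's rule on the same nodes.)

12.47852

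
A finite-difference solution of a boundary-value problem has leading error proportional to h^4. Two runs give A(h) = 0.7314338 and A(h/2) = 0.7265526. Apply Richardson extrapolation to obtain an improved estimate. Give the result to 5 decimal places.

The leading error scales as h^4; refining by a factor of 2 reduces it by 2^4 = 16.
Extrapolated value = (16·A(h/2) − A(h)) / (16 − 1)
= (16·0.7265526 − 0.7314338) / 15
= 10.8934078 / 15 = 0.7262272

0.72623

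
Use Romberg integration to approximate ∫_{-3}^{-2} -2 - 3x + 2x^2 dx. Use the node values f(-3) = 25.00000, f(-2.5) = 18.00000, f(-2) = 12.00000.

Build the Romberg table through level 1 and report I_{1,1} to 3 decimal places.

18.167

I_{0,0} (trapezoid, 1 panel, h=1.0000): 18.50000
I_{1,0} (trapezoid, 2 panels, h=0.5000): 18.25000
I_{1,1} = 18.25000 + (18.25000 − 18.50000)/3 = 18.16667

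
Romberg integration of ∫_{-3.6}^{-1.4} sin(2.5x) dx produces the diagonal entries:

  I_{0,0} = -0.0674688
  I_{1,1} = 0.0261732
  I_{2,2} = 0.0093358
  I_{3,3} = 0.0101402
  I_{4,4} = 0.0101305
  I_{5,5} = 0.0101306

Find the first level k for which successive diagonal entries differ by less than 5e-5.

k = 4

|I_{1,1} − I_{0,0}| = 0.0936420 ≥ 5e-5
|I_{2,2} − I_{1,1}| = 0.0168374 ≥ 5e-5
|I_{3,3} − I_{2,2}| = 0.0008044 ≥ 5e-5
|I_{4,4} − I_{3,3}| = 0.0000097 < 5e-5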